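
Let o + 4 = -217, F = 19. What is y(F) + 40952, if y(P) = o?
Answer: 40731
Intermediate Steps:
o = -221 (o = -4 - 217 = -221)
y(P) = -221
y(F) + 40952 = -221 + 40952 = 40731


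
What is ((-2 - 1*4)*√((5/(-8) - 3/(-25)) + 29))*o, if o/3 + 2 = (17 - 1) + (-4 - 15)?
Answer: 9*√11398/2 ≈ 480.43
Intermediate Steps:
o = -15 (o = -6 + 3*((17 - 1) + (-4 - 15)) = -6 + 3*(16 - 19) = -6 + 3*(-3) = -6 - 9 = -15)
((-2 - 1*4)*√((5/(-8) - 3/(-25)) + 29))*o = ((-2 - 1*4)*√((5/(-8) - 3/(-25)) + 29))*(-15) = ((-2 - 4)*√((5*(-⅛) - 3*(-1/25)) + 29))*(-15) = -6*√((-5/8 + 3/25) + 29)*(-15) = -6*√(-101/200 + 29)*(-15) = -3*√11398/10*(-15) = 9*√11398/2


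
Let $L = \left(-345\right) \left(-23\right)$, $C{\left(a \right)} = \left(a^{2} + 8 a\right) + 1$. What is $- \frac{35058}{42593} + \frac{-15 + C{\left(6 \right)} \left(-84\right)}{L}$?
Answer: $- \frac{38862543}{22531697} \approx -1.7248$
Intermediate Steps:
$C{\left(a \right)} = 1 + a^{2} + 8 a$
$L = 7935$
$- \frac{35058}{42593} + \frac{-15 + C{\left(6 \right)} \left(-84\right)}{L} = - \frac{35058}{42593} + \frac{-15 + \left(1 + 6^{2} + 8 \cdot 6\right) \left(-84\right)}{7935} = \left(-35058\right) \frac{1}{42593} + \left(-15 + \left(1 + 36 + 48\right) \left(-84\right)\right) \frac{1}{7935} = - \frac{35058}{42593} + \left(-15 + 85 \left(-84\right)\right) \frac{1}{7935} = - \frac{35058}{42593} + \left(-15 - 7140\right) \frac{1}{7935} = - \frac{35058}{42593} - \frac{477}{529} = - \frac{38862543}{22531697}$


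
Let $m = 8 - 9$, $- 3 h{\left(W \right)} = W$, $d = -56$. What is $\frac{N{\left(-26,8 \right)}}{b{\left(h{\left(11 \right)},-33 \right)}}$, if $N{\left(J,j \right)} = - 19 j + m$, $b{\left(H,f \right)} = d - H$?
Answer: $\frac{459}{157} \approx 2.9236$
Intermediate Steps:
$h{\left(W \right)} = - \frac{W}{3}$
$m = -1$ ($m = 8 - 9 = -1$)
$b{\left(H,f \right)} = -56 - H$
$N{\left(J,j \right)} = -1 - 19 j$ ($N{\left(J,j \right)} = - 19 j - 1 = -1 - 19 j$)
$\frac{N{\left(-26,8 \right)}}{b{\left(h{\left(11 \right)},-33 \right)}} = \frac{-1 - 152}{-56 - \left(- \frac{1}{3}\right) 11} = \frac{-1 - 152}{-56 - - \frac{11}{3}} = - \frac{153}{-56 + \frac{11}{3}} = - \frac{153}{- \frac{157}{3}} = \left(-153\right) \left(- \frac{3}{157}\right) = \frac{459}{157}$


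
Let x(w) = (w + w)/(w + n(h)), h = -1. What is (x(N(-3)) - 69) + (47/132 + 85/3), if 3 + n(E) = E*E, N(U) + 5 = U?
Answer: -25549/660 ≈ -38.711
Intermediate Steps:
N(U) = -5 + U
n(E) = -3 + E² (n(E) = -3 + E*E = -3 + E²)
x(w) = 2*w/(-2 + w) (x(w) = (w + w)/(w + (-3 + (-1)²)) = (2*w)/(w + (-3 + 1)) = (2*w)/(w - 2) = (2*w)/(-2 + w) = 2*w/(-2 + w))
(x(N(-3)) - 69) + (47/132 + 85/3) = (2*(-5 - 3)/(-2 + (-5 - 3)) - 69) + (47/132 + 85/3) = (2*(-8)/(-2 - 8) - 69) + (47*(1/132) + 85*(⅓)) = (2*(-8)/(-10) - 69) + (47/132 + 85/3) = (2*(-8)*(-⅒) - 69) + 3787/132 = (8/5 - 69) + 3787/132 = -337/5 + 3787/132 = -25549/660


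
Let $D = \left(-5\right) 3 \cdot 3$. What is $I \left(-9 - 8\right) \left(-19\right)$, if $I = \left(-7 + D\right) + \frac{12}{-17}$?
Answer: $-17024$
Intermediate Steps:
$D = -45$ ($D = \left(-15\right) 3 = -45$)
$I = - \frac{896}{17}$ ($I = \left(-7 - 45\right) + \frac{12}{-17} = -52 + 12 \left(- \frac{1}{17}\right) = -52 - \frac{12}{17} = - \frac{896}{17} \approx -52.706$)
$I \left(-9 - 8\right) \left(-19\right) = - \frac{896 \left(-9 - 8\right) \left(-19\right)}{17} = - \frac{896 \left(\left(-17\right) \left(-19\right)\right)}{17} = \left(- \frac{896}{17}\right) 323 = -17024$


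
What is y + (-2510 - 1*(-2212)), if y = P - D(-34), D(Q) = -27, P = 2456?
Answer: 2185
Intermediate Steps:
y = 2483 (y = 2456 - 1*(-27) = 2456 + 27 = 2483)
y + (-2510 - 1*(-2212)) = 2483 + (-2510 - 1*(-2212)) = 2483 + (-2510 + 2212) = 2483 - 298 = 2185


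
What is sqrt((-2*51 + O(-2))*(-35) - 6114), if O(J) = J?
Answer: I*sqrt(2474) ≈ 49.739*I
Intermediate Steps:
sqrt((-2*51 + O(-2))*(-35) - 6114) = sqrt((-2*51 - 2)*(-35) - 6114) = sqrt((-102 - 2)*(-35) - 6114) = sqrt(-104*(-35) - 6114) = sqrt(3640 - 6114) = sqrt(-2474) = I*sqrt(2474)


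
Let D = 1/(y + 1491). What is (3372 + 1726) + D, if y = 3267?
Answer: 24256285/4758 ≈ 5098.0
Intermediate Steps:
D = 1/4758 (D = 1/(3267 + 1491) = 1/4758 ≈ 0.00021017)
(3372 + 1726) + D = (3372 + 1726) + 1/4758 = 5098 + 1/4758 = 24256285/4758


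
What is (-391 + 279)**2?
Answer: 12544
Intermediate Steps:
(-391 + 279)**2 = (-112)**2 = 12544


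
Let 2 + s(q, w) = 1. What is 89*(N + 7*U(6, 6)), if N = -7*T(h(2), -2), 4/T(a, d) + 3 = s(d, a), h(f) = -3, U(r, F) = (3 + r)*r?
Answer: 34265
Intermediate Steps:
U(r, F) = r*(3 + r)
s(q, w) = -1 (s(q, w) = -2 + 1 = -1)
T(a, d) = -1 (T(a, d) = 4/(-3 - 1) = 4/(-4) = 4*(-¼) = -1)
N = 7 (N = -7*(-1) = 7)
89*(N + 7*U(6, 6)) = 89*(7 + 7*(6*(3 + 6))) = 89*(7 + 7*(6*9)) = 89*(7 + 7*54) = 89*(7 + 378) = 89*385 = 34265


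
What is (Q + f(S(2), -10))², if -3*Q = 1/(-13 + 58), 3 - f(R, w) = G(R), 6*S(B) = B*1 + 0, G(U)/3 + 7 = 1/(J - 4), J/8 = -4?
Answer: 169026001/291600 ≈ 579.65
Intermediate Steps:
J = -32 (J = 8*(-4) = -32)
G(U) = -253/12 (G(U) = -21 + 3/(-32 - 4) = -21 + 3/(-36) = -21 + 3*(-1/36) = -21 - 1/12 = -253/12)
S(B) = B/6 (S(B) = (B*1 + 0)/6 = (B + 0)/6 = B/6)
f(R, w) = 289/12 (f(R, w) = 3 - 1*(-253/12) = 3 + 253/12 = 289/12)
Q = -1/135 (Q = -1/(3*(-13 + 58)) = -⅓/45 = -⅓*1/45 = -1/135 ≈ -0.0074074)
(Q + f(S(2), -10))² = (-1/135 + 289/12)² = (13001/540)² = 169026001/291600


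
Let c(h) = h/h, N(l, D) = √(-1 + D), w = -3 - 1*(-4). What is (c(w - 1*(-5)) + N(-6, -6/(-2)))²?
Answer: (1 + √2)² ≈ 5.8284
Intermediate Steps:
w = 1 (w = -3 + 4 = 1)
c(h) = 1
(c(w - 1*(-5)) + N(-6, -6/(-2)))² = (1 + √(-1 - 6/(-2)))² = (1 + √(-1 - 6*(-½)))² = (1 + √(-1 + 3))² = (1 + √2)²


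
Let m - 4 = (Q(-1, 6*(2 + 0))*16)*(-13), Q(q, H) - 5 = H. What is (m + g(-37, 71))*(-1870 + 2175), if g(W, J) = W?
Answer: -1088545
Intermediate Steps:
Q(q, H) = 5 + H
m = -3532 (m = 4 + ((5 + 6*(2 + 0))*16)*(-13) = 4 + ((5 + 6*2)*16)*(-13) = 4 + ((5 + 12)*16)*(-13) = 4 + (17*16)*(-13) = 4 + 272*(-13) = 4 - 3536 = -3532)
(m + g(-37, 71))*(-1870 + 2175) = (-3532 - 37)*(-1870 + 2175) = -3569*305 = -1088545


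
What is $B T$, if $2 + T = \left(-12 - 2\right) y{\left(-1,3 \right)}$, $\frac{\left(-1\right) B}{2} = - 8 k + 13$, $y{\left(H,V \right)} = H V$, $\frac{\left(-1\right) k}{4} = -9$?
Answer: $22000$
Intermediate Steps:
$k = 36$ ($k = \left(-4\right) \left(-9\right) = 36$)
$B = 550$ ($B = - 2 \left(\left(-8\right) 36 + 13\right) = - 2 \left(-288 + 13\right) = \left(-2\right) \left(-275\right) = 550$)
$T = 40$ ($T = -2 + \left(-12 - 2\right) \left(\left(-1\right) 3\right) = -2 - -42 = -2 + 42 = 40$)
$B T = 550 \cdot 40 = 22000$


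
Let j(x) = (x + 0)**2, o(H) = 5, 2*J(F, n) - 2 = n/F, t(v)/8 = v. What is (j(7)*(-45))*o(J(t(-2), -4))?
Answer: -11025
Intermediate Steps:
t(v) = 8*v
J(F, n) = 1 + n/(2*F) (J(F, n) = 1 + (n/F)/2 = 1 + n/(2*F))
j(x) = x**2
(j(7)*(-45))*o(J(t(-2), -4)) = (7**2*(-45))*5 = (49*(-45))*5 = -2205*5 = -11025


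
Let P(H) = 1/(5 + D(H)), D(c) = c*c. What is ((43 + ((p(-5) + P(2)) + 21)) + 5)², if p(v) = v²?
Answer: 717409/81 ≈ 8856.9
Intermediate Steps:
D(c) = c²
P(H) = 1/(5 + H²)
((43 + ((p(-5) + P(2)) + 21)) + 5)² = ((43 + (((-5)² + 1/(5 + 2²)) + 21)) + 5)² = ((43 + ((25 + 1/(5 + 4)) + 21)) + 5)² = ((43 + ((25 + 1/9) + 21)) + 5)² = ((43 + ((25 + ⅑) + 21)) + 5)² = ((43 + (226/9 + 21)) + 5)² = ((43 + 415/9) + 5)² = (802/9 + 5)² = (847/9)² = 717409/81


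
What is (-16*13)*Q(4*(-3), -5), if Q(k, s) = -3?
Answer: 624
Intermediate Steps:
(-16*13)*Q(4*(-3), -5) = -16*13*(-3) = -208*(-3) = 624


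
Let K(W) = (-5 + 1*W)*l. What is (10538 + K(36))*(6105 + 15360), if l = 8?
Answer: 231521490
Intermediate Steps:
K(W) = -40 + 8*W (K(W) = (-5 + 1*W)*8 = (-5 + W)*8 = -40 + 8*W)
(10538 + K(36))*(6105 + 15360) = (10538 + (-40 + 8*36))*(6105 + 15360) = (10538 + (-40 + 288))*21465 = (10538 + 248)*21465 = 10786*21465 = 231521490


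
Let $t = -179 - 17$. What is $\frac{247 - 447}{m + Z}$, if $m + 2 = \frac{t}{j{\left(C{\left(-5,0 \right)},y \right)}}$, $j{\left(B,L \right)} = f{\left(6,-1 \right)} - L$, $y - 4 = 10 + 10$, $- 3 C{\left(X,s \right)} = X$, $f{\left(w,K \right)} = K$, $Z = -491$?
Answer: $\frac{5000}{12129} \approx 0.41224$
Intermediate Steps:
$C{\left(X,s \right)} = - \frac{X}{3}$
$y = 24$ ($y = 4 + \left(10 + 10\right) = 4 + 20 = 24$)
$j{\left(B,L \right)} = -1 - L$
$t = -196$
$m = \frac{146}{25}$ ($m = -2 - \frac{196}{-1 - 24} = -2 - \frac{196}{-25} = -2 - - \frac{196}{25} = -2 + \frac{196}{25} = \frac{146}{25} \approx 5.84$)
$\frac{247 - 447}{m + Z} = \frac{247 - 447}{\frac{146}{25} - 491} = - \frac{200}{- \frac{12129}{25}} = \left(-200\right) \left(- \frac{25}{12129}\right) = \frac{5000}{12129}$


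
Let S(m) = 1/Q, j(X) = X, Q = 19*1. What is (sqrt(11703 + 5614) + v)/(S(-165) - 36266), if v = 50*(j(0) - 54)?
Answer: 51300/689053 - 19*sqrt(17317)/689053 ≈ 0.070821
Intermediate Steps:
Q = 19
v = -2700 (v = 50*(0 - 54) = 50*(-54) = -2700)
S(m) = 1/19
(sqrt(11703 + 5614) + v)/(S(-165) - 36266) = (sqrt(11703 + 5614) - 2700)/(1/19 - 36266) = (sqrt(17317) - 2700)/(-689053/19) = (-2700 + sqrt(17317))*(-19/689053) = 51300/689053 - 19*sqrt(17317)/689053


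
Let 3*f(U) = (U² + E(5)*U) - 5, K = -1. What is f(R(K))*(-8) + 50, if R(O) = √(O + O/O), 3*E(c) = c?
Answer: 190/3 ≈ 63.333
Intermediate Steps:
E(c) = c/3
R(O) = √(1 + O) (R(O) = √(O + 1) = √(1 + O))
f(U) = -5/3 + U²/3 + 5*U/9 (f(U) = ((U² + ((⅓)*5)*U) - 5)/3 = ((U² + 5*U/3) - 5)/3 = (-5 + U² + 5*U/3)/3 = -5/3 + U²/3 + 5*U/9)
f(R(K))*(-8) + 50 = (-5/3 + (√(1 - 1))²/3 + 5*√(1 - 1)/9)*(-8) + 50 = (-5/3 + (√0)²/3 + 5*√0/9)*(-8) + 50 = (-5/3 + (⅓)*0² + (5/9)*0)*(-8) + 50 = (-5/3 + (⅓)*0 + 0)*(-8) + 50 = (-5/3 + 0 + 0)*(-8) + 50 = -5/3*(-8) + 50 = 40/3 + 50 = 190/3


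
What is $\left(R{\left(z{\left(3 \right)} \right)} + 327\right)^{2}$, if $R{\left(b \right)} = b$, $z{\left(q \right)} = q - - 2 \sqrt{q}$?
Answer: $108912 + 1320 \sqrt{3} \approx 1.112 \cdot 10^{5}$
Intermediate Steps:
$z{\left(q \right)} = q + 2 \sqrt{q}$
$\left(R{\left(z{\left(3 \right)} \right)} + 327\right)^{2} = \left(\left(3 + 2 \sqrt{3}\right) + 327\right)^{2} = \left(330 + 2 \sqrt{3}\right)^{2}$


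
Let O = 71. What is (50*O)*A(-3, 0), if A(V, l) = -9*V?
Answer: 95850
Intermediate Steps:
(50*O)*A(-3, 0) = (50*71)*(-9*(-3)) = 3550*27 = 95850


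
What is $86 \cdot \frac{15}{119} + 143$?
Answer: $\frac{18307}{119} \approx 153.84$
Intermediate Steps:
$86 \cdot \frac{15}{119} + 143 = \frac{1290}{119} + 143 = \frac{18307}{119}$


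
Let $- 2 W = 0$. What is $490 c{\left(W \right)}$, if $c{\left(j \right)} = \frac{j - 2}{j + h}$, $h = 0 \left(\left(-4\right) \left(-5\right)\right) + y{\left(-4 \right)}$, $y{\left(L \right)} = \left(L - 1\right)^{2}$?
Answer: $- \frac{196}{5} \approx -39.2$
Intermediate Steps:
$y{\left(L \right)} = \left(-1 + L\right)^{2}$
$W = 0$ ($W = \left(- \frac{1}{2}\right) 0 = 0$)
$h = 25$ ($h = 0 \left(\left(-4\right) \left(-5\right)\right) + \left(-1 - 4\right)^{2} = 0 \cdot 20 + \left(-5\right)^{2} = 0 + 25 = 25$)
$c{\left(j \right)} = \frac{-2 + j}{25 + j}$ ($c{\left(j \right)} = \frac{j - 2}{j + 25} = \frac{-2 + j}{25 + j}$)
$490 c{\left(W \right)} = 490 \frac{-2 + 0}{25 + 0} = 490 \cdot \frac{1}{25} \left(-2\right) = 490 \left(- \frac{2}{25}\right) = - \frac{196}{5}$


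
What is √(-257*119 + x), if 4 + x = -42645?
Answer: 4*I*√4577 ≈ 270.61*I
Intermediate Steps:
x = -42649 (x = -4 - 42645 = -42649)
√(-257*119 + x) = √(-257*119 - 42649) = √(-30583 - 42649) = √(-73232) = 4*I*√4577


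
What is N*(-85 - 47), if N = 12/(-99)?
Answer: 16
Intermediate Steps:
N = -4/33 (N = 12*(-1/99) = -4/33 ≈ -0.12121)
N*(-85 - 47) = -4*(-85 - 47)/33 = -4/33*(-132) = 16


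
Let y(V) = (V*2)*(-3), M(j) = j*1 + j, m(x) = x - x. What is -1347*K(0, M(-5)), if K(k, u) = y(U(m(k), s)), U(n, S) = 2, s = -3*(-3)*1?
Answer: 16164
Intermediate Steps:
m(x) = 0
s = 9 (s = 9*1 = 9)
M(j) = 2*j (M(j) = j + j = 2*j)
y(V) = -6*V (y(V) = (2*V)*(-3) = -6*V)
K(k, u) = -12 (K(k, u) = -6*2 = -12)
-1347*K(0, M(-5)) = -1347*(-12) = 16164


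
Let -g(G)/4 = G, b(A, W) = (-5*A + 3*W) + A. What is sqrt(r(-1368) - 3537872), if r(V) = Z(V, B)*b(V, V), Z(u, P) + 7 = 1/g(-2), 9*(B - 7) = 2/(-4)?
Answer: I*sqrt(3547277) ≈ 1883.4*I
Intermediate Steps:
B = 125/18 (B = 7 + (2/(-4))/9 = 7 + (2*(-1/4))/9 = 7 + (1/9)*(-1/2) = 7 - 1/18 = 125/18 ≈ 6.9444)
b(A, W) = -4*A + 3*W
g(G) = -4*G
Z(u, P) = -55/8 (Z(u, P) = -7 + 1/(-4*(-2)) = -7 + 1/8 = -55/8)
r(V) = 55*V/8 (r(V) = -55*(-4*V + 3*V)/8 = -(-55)*V/8 = 55*V/8)
sqrt(r(-1368) - 3537872) = sqrt((55/8)*(-1368) - 3537872) = sqrt(-9405 - 3537872) = sqrt(-3547277) = I*sqrt(3547277)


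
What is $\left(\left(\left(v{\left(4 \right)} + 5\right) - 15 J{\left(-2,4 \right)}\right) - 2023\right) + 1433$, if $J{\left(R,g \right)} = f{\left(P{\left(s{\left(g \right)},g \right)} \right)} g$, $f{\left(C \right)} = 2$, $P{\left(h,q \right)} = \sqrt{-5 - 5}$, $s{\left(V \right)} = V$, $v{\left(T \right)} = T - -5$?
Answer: $-696$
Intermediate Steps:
$v{\left(T \right)} = 5 + T$ ($v{\left(T \right)} = T + 5 = 5 + T$)
$P{\left(h,q \right)} = i \sqrt{10}$ ($P{\left(h,q \right)} = \sqrt{-10} = i \sqrt{10}$)
$J{\left(R,g \right)} = 2 g$
$\left(\left(\left(v{\left(4 \right)} + 5\right) - 15 J{\left(-2,4 \right)}\right) - 2023\right) + 1433 = \left(\left(\left(\left(5 + 4\right) + 5\right) - 15 \cdot 2 \cdot 4\right) - 2023\right) + 1433 = \left(\left(\left(9 + 5\right) - 120\right) - 2023\right) + 1433 = \left(\left(14 - 120\right) - 2023\right) + 1433 = \left(-106 - 2023\right) + 1433 = -2129 + 1433 = -696$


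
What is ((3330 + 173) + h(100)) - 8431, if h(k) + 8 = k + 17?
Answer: -4819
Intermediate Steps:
h(k) = 9 + k (h(k) = -8 + (k + 17) = -8 + (17 + k) = 9 + k)
((3330 + 173) + h(100)) - 8431 = ((3330 + 173) + (9 + 100)) - 8431 = (3503 + 109) - 8431 = 3612 - 8431 = -4819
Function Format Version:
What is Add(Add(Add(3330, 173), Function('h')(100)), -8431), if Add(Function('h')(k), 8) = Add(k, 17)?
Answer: -4819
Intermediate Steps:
Function('h')(k) = Add(9, k) (Function('h')(k) = Add(-8, Add(k, 17)) = Add(-8, Add(17, k)) = Add(9, k))
Add(Add(Add(3330, 173), Function('h')(100)), -8431) = Add(Add(Add(3330, 173), Add(9, 100)), -8431) = Add(Add(3503, 109), -8431) = Add(3612, -8431) = -4819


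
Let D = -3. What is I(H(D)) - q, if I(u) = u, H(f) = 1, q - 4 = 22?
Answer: -25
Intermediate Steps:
q = 26 (q = 4 + 22 = 26)
I(H(D)) - q = 1 - 1*26 = 1 - 26 = -25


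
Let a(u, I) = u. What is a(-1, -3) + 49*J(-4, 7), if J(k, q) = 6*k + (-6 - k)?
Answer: -1275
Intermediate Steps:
J(k, q) = -6 + 5*k
a(-1, -3) + 49*J(-4, 7) = -1 + 49*(-6 + 5*(-4)) = -1 + 49*(-6 - 20) = -1 + 49*(-26) = -1 - 1274 = -1275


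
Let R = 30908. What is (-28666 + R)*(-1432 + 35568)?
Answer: 76532912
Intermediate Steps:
(-28666 + R)*(-1432 + 35568) = (-28666 + 30908)*(-1432 + 35568) = 2242*34136 = 76532912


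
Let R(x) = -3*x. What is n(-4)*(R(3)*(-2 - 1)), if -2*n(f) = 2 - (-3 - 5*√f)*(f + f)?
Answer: 297 + 1080*I ≈ 297.0 + 1080.0*I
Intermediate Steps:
n(f) = -1 + f*(-3 - 5*√f) (n(f) = -(2 - (-3 - 5*√f)*(f + f))/2 = -(2 - (-3 - 5*√f)*2*f)/2 = -(2 - 2*f*(-3 - 5*√f))/2 = -1 + f*(-3 - 5*√f))
n(-4)*(R(3)*(-2 - 1)) = (-1 - (-40)*I - 3*(-4))*((-3*3)*(-2 - 1)) = (-1 - (-40)*I + 12)*(-9*(-3)) = (-1 + 40*I + 12)*27 = (11 + 40*I)*27 = 297 + 1080*I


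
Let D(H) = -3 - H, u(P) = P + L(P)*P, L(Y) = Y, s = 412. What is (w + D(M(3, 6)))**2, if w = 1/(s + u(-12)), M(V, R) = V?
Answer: 10647169/295936 ≈ 35.978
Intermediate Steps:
u(P) = P + P**2 (u(P) = P + P*P = P + P**2)
w = 1/544 (w = 1/(412 - 12*(1 - 12)) = 1/(412 - 12*(-11)) = 1/(412 + 132) = 1/544 ≈ 0.0018382)
(w + D(M(3, 6)))**2 = (1/544 + (-3 - 1*3))**2 = (1/544 + (-3 - 3))**2 = (1/544 - 6)**2 = (-3263/544)**2 = 10647169/295936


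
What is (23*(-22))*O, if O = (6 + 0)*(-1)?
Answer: 3036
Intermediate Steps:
O = -6 (O = 6*(-1) = -6)
(23*(-22))*O = (23*(-22))*(-6) = -506*(-6) = 3036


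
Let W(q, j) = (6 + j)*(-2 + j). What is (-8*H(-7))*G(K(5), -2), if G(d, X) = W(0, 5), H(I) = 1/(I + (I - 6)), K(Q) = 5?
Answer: 66/5 ≈ 13.200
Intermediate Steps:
H(I) = 1/(-6 + 2*I) (H(I) = 1/(I + (-6 + I)) = 1/(-6 + 2*I))
W(q, j) = (-2 + j)*(6 + j)
G(d, X) = 33 (G(d, X) = -12 + 5**2 + 4*5 = -12 + 25 + 20 = 33)
(-8*H(-7))*G(K(5), -2) = -4/(-3 - 7)*33 = -4/(-10)*33 = -4*(-1)/10*33 = -8*(-1/20)*33 = (2/5)*33 = 66/5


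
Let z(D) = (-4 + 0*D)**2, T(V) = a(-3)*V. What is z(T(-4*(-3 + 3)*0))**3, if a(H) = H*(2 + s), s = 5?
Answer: 4096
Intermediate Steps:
a(H) = 7*H (a(H) = H*(2 + 5) = H*7 = 7*H)
T(V) = -21*V (T(V) = (7*(-3))*V = -21*V)
z(D) = 16 (z(D) = (-4 + 0)**2 = (-4)**2 = 16)
z(T(-4*(-3 + 3)*0))**3 = 16**3 = 4096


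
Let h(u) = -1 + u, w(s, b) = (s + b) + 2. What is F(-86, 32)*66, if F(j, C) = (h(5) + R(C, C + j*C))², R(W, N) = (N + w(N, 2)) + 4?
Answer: 1944570144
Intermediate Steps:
w(s, b) = 2 + b + s (w(s, b) = (b + s) + 2 = 2 + b + s)
R(W, N) = 8 + 2*N (R(W, N) = (N + (2 + 2 + N)) + 4 = (N + (4 + N)) + 4 = (4 + 2*N) + 4 = 8 + 2*N)
F(j, C) = (12 + 2*C + 2*C*j)² (F(j, C) = ((-1 + 5) + (8 + 2*(C + j*C)))² = (4 + (8 + 2*(C + C*j)))² = (4 + (8 + (2*C + 2*C*j)))² = (4 + (8 + 2*C + 2*C*j))² = (12 + 2*C + 2*C*j)²)
F(-86, 32)*66 = (4*(6 + 32*(1 - 86))²)*66 = (4*(6 + 32*(-85))²)*66 = (4*(6 - 2720)²)*66 = (4*(-2714)²)*66 = (4*7365796)*66 = 29463184*66 = 1944570144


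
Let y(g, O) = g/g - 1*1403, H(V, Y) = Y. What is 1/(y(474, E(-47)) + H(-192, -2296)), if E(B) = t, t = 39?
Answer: -1/3698 ≈ -0.00027042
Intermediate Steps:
E(B) = 39
y(g, O) = -1402 (y(g, O) = 1 - 1403 = -1402)
1/(y(474, E(-47)) + H(-192, -2296)) = 1/(-1402 - 2296) = 1/(-3698) = -1/3698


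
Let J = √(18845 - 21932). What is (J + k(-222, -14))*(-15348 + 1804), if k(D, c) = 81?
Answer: -1097064 - 284424*I*√7 ≈ -1.0971e+6 - 7.5252e+5*I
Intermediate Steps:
J = 21*I*√7 (J = √(-3087) = 21*I*√7 ≈ 55.561*I)
(J + k(-222, -14))*(-15348 + 1804) = (21*I*√7 + 81)*(-15348 + 1804) = (81 + 21*I*√7)*(-13544) = -1097064 - 284424*I*√7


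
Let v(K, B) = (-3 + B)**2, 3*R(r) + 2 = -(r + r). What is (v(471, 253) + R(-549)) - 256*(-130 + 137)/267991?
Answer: 50542025260/803973 ≈ 62865.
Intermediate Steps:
R(r) = -2/3 - 2*r/3 (R(r) = -2/3 + (-(r + r))/3 = -2/3 + (-2*r)/3 = -2/3 - 2*r/3)
(v(471, 253) + R(-549)) - 256*(-130 + 137)/267991 = ((-3 + 253)**2 + (-2/3 - 2/3*(-549))) - 256*(-130 + 137)/267991 = (250**2 + (-2/3 + 366)) - 256*7*(1/267991) = (62500 + 1096/3) - 1792*1/267991 = 188596/3 - 1792/267991 = 50542025260/803973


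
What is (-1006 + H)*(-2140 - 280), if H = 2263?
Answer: -3041940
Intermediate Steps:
(-1006 + H)*(-2140 - 280) = (-1006 + 2263)*(-2140 - 280) = 1257*(-2420) = -3041940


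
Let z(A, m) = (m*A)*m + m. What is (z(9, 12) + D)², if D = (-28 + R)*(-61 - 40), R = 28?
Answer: 1710864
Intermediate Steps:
z(A, m) = m + A*m² (z(A, m) = (A*m)*m + m = A*m² + m = m + A*m²)
D = 0 (D = (-28 + 28)*(-61 - 40) = 0*(-101) = 0)
(z(9, 12) + D)² = (12*(1 + 9*12) + 0)² = (12*(1 + 108) + 0)² = (12*109 + 0)² = (1308 + 0)² = 1308² = 1710864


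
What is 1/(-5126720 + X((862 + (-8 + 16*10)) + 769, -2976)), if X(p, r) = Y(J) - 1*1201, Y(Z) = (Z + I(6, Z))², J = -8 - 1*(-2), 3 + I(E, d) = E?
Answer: -1/5127912 ≈ -1.9501e-7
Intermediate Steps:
I(E, d) = -3 + E
J = -6 (J = -8 + 2 = -6)
Y(Z) = (3 + Z)² (Y(Z) = (Z + (-3 + 6))² = (Z + 3)² = (3 + Z)²)
X(p, r) = -1192 (X(p, r) = (3 - 6)² - 1*1201 = (-3)² - 1201 = 9 - 1201 = -1192)
1/(-5126720 + X((862 + (-8 + 16*10)) + 769, -2976)) = 1/(-5126720 - 1192) = 1/(-5127912) = -1/5127912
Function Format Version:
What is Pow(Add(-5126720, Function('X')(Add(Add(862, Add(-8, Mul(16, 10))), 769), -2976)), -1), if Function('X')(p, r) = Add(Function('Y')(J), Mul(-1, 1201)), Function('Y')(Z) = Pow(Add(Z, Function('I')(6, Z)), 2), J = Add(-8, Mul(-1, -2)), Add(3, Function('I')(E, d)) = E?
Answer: Rational(-1, 5127912) ≈ -1.9501e-7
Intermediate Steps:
Function('I')(E, d) = Add(-3, E)
J = -6 (J = Add(-8, 2) = -6)
Function('Y')(Z) = Pow(Add(3, Z), 2) (Function('Y')(Z) = Pow(Add(Z, Add(-3, 6)), 2) = Pow(Add(Z, 3), 2) = Pow(Add(3, Z), 2))
Function('X')(p, r) = -1192 (Function('X')(p, r) = Add(Pow(Add(3, -6), 2), Mul(-1, 1201)) = Add(Pow(-3, 2), -1201) = Add(9, -1201) = -1192)
Pow(Add(-5126720, Function('X')(Add(Add(862, Add(-8, Mul(16, 10))), 769), -2976)), -1) = Pow(Add(-5126720, -1192), -1) = Pow(-5127912, -1) = Rational(-1, 5127912)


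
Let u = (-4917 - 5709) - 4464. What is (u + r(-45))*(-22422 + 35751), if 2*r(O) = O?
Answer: -402869025/2 ≈ -2.0143e+8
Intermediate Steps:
u = -15090 (u = -10626 - 4464 = -15090)
r(O) = O/2
(u + r(-45))*(-22422 + 35751) = (-15090 + (1/2)*(-45))*(-22422 + 35751) = (-15090 - 45/2)*13329 = -30225/2*13329 = -402869025/2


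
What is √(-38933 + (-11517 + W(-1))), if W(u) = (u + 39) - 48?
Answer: 58*I*√15 ≈ 224.63*I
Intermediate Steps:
W(u) = -9 + u (W(u) = (39 + u) - 48 = -9 + u)
√(-38933 + (-11517 + W(-1))) = √(-38933 + (-11517 + (-9 - 1))) = √(-38933 + (-11517 - 10)) = √(-38933 - 11527) = √(-50460) = 58*I*√15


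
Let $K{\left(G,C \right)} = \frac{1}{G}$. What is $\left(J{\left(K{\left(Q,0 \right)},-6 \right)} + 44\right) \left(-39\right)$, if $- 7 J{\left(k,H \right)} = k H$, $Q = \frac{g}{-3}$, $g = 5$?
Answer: $- \frac{59358}{35} \approx -1695.9$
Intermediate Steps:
$Q = - \frac{5}{3}$ ($Q = \frac{5}{-3} = 5 \left(- \frac{1}{3}\right) = - \frac{5}{3} \approx -1.6667$)
$J{\left(k,H \right)} = - \frac{H k}{7}$ ($J{\left(k,H \right)} = - \frac{k H}{7} = - \frac{H k}{7}$)
$\left(J{\left(K{\left(Q,0 \right)},-6 \right)} + 44\right) \left(-39\right) = \left(\left(- \frac{1}{7}\right) \left(-6\right) \frac{1}{- \frac{5}{3}} + 44\right) \left(-39\right) = \left(\left(- \frac{1}{7}\right) \left(-6\right) \left(- \frac{3}{5}\right) + 44\right) \left(-39\right) = \left(- \frac{18}{35} + 44\right) \left(-39\right) = \frac{1522}{35} \left(-39\right) = - \frac{59358}{35}$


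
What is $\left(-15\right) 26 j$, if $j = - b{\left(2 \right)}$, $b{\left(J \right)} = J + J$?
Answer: $1560$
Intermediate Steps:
$b{\left(J \right)} = 2 J$
$j = -4$ ($j = - 2 \cdot 2 = \left(-1\right) 4 = -4$)
$\left(-15\right) 26 j = \left(-15\right) 26 \left(-4\right) = \left(-390\right) \left(-4\right) = 1560$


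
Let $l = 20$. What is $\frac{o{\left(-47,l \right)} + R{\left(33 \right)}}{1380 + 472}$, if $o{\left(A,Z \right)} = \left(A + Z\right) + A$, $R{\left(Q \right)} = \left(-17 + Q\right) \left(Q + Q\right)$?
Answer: $\frac{491}{926} \approx 0.53024$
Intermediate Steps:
$R{\left(Q \right)} = 2 Q \left(-17 + Q\right)$ ($R{\left(Q \right)} = \left(-17 + Q\right) 2 Q = 2 Q \left(-17 + Q\right)$)
$o{\left(A,Z \right)} = Z + 2 A$
$\frac{o{\left(-47,l \right)} + R{\left(33 \right)}}{1380 + 472} = \frac{\left(20 + 2 \left(-47\right)\right) + 2 \cdot 33 \left(-17 + 33\right)}{1380 + 472} = \frac{\left(20 - 94\right) + 2 \cdot 33 \cdot 16}{1852} = \left(-74 + 1056\right) \frac{1}{1852} = 982 \cdot \frac{1}{1852} = \frac{491}{926}$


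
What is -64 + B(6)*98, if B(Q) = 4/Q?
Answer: 4/3 ≈ 1.3333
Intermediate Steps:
-64 + B(6)*98 = -64 + (4/6)*98 = -64 + (4*(1/6))*98 = -64 + (2/3)*98 = -64 + 196/3 = 4/3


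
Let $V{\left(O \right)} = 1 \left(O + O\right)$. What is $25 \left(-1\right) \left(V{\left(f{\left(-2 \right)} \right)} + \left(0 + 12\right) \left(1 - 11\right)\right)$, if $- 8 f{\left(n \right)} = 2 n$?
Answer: $2975$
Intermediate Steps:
$f{\left(n \right)} = - \frac{n}{4}$ ($f{\left(n \right)} = - \frac{2 n}{8} = - \frac{n}{4}$)
$V{\left(O \right)} = 2 O$ ($V{\left(O \right)} = 1 \cdot 2 O = 2 O$)
$25 \left(-1\right) \left(V{\left(f{\left(-2 \right)} \right)} + \left(0 + 12\right) \left(1 - 11\right)\right) = 25 \left(-1\right) \left(2 \left(\left(- \frac{1}{4}\right) \left(-2\right)\right) + \left(0 + 12\right) \left(1 - 11\right)\right) = - 25 \left(2 \cdot \frac{1}{2} + 12 \left(-10\right)\right) = - 25 \left(1 - 120\right) = \left(-25\right) \left(-119\right) = 2975$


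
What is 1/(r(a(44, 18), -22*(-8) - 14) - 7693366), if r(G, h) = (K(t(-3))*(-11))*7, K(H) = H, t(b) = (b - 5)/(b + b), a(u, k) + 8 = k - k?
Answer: -3/23080406 ≈ -1.2998e-7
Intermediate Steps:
a(u, k) = -8 (a(u, k) = -8 + (k - k) = -8 + 0 = -8)
t(b) = (-5 + b)/(2*b) (t(b) = (-5 + b)/((2*b)) = (-5 + b)*(1/(2*b)) = (-5 + b)/(2*b))
r(G, h) = -308/3 (r(G, h) = (((1/2)*(-5 - 3)/(-3))*(-11))*7 = (((1/2)*(-1/3)*(-8))*(-11))*7 = ((4/3)*(-11))*7 = -44/3*7 = -308/3)
1/(r(a(44, 18), -22*(-8) - 14) - 7693366) = 1/(-308/3 - 7693366) = 1/(-23080406/3) = -3/23080406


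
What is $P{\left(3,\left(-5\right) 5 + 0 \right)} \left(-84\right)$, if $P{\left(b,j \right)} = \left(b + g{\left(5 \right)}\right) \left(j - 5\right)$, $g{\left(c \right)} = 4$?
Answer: $17640$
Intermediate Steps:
$P{\left(b,j \right)} = \left(-5 + j\right) \left(4 + b\right)$ ($P{\left(b,j \right)} = \left(b + 4\right) \left(j - 5\right) = \left(4 + b\right) \left(-5 + j\right) = \left(-5 + j\right) \left(4 + b\right)$)
$P{\left(3,\left(-5\right) 5 + 0 \right)} \left(-84\right) = \left(-20 - 15 + 4 \left(\left(-5\right) 5 + 0\right) + 3 \left(\left(-5\right) 5 + 0\right)\right) \left(-84\right) = \left(-20 - 15 + 4 \left(-25 + 0\right) + 3 \left(-25 + 0\right)\right) \left(-84\right) = \left(-20 - 15 + 4 \left(-25\right) + 3 \left(-25\right)\right) \left(-84\right) = \left(-20 - 15 - 100 - 75\right) \left(-84\right) = \left(-210\right) \left(-84\right) = 17640$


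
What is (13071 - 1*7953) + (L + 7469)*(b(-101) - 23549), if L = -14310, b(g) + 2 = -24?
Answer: 161281693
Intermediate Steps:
b(g) = -26 (b(g) = -2 - 24 = -26)
(13071 - 1*7953) + (L + 7469)*(b(-101) - 23549) = (13071 - 1*7953) + (-14310 + 7469)*(-26 - 23549) = (13071 - 7953) - 6841*(-23575) = 5118 + 161276575 = 161281693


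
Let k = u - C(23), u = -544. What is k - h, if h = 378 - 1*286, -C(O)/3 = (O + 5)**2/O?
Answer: -12276/23 ≈ -533.74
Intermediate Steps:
C(O) = -3*(5 + O)**2/O (C(O) = -3*(O + 5)**2/O = -3*(5 + O)**2/O)
h = 92 (h = 378 - 286 = 92)
k = -10160/23 (k = -544 - (-3)*(5 + 23)**2/23 = -544 - (-3)*28**2/23 = -544 - (-3)*784/23 = -544 - 1*(-2352/23) = -544 + 2352/23 = -10160/23 ≈ -441.74)
k - h = -10160/23 - 1*92 = -10160/23 - 92 = -12276/23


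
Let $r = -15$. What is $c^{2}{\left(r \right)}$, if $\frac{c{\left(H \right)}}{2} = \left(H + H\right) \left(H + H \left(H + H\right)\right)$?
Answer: $681210000$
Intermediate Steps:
$c{\left(H \right)} = 4 H \left(H + 2 H^{2}\right)$ ($c{\left(H \right)} = 2 \left(H + H\right) \left(H + H \left(H + H\right)\right) = 2 \cdot 2 H \left(H + H 2 H\right) = 2 \cdot 2 H \left(H + 2 H^{2}\right) = 4 H \left(H + 2 H^{2}\right)$)
$c^{2}{\left(r \right)} = \left(\left(-15\right)^{2} \left(4 + 8 \left(-15\right)\right)\right)^{2} = \left(225 \left(4 - 120\right)\right)^{2} = \left(225 \left(-116\right)\right)^{2} = \left(-26100\right)^{2} = 681210000$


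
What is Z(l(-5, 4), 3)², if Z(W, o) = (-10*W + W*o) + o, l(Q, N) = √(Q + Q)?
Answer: (3 - 7*I*√10)² ≈ -481.0 - 132.82*I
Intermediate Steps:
l(Q, N) = √2*√Q (l(Q, N) = √(2*Q) = √2*√Q)
Z(W, o) = o - 10*W + W*o
Z(l(-5, 4), 3)² = (3 - 10*√2*√(-5) + (√2*√(-5))*3)² = (3 - 10*√2*I*√5 + (√2*(I*√5))*3)² = (3 - 10*I*√10 + (I*√10)*3)² = (3 - 10*I*√10 + 3*I*√10)² = (3 - 7*I*√10)²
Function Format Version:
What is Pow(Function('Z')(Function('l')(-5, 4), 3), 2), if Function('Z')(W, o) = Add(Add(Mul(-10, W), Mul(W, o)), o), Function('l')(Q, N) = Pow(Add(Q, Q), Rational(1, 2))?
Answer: Pow(Add(3, Mul(-7, I, Pow(10, Rational(1, 2)))), 2) ≈ Add(-481.00, Mul(-132.82, I))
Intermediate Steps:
Function('l')(Q, N) = Mul(Pow(2, Rational(1, 2)), Pow(Q, Rational(1, 2))) (Function('l')(Q, N) = Pow(Mul(2, Q), Rational(1, 2)) = Mul(Pow(2, Rational(1, 2)), Pow(Q, Rational(1, 2))))
Function('Z')(W, o) = Add(o, Mul(-10, W), Mul(W, o))
Pow(Function('Z')(Function('l')(-5, 4), 3), 2) = Pow(Add(3, Mul(-10, Mul(Pow(2, Rational(1, 2)), Pow(-5, Rational(1, 2)))), Mul(Mul(Pow(2, Rational(1, 2)), Pow(-5, Rational(1, 2))), 3)), 2) = Pow(Add(3, Mul(-10, Mul(Pow(2, Rational(1, 2)), Mul(I, Pow(5, Rational(1, 2))))), Mul(Mul(Pow(2, Rational(1, 2)), Mul(I, Pow(5, Rational(1, 2)))), 3)), 2) = Pow(Add(3, Mul(-10, Mul(I, Pow(10, Rational(1, 2)))), Mul(Mul(I, Pow(10, Rational(1, 2))), 3)), 2) = Pow(Add(3, Mul(-10, I, Pow(10, Rational(1, 2))), Mul(3, I, Pow(10, Rational(1, 2)))), 2) = Pow(Add(3, Mul(-7, I, Pow(10, Rational(1, 2)))), 2)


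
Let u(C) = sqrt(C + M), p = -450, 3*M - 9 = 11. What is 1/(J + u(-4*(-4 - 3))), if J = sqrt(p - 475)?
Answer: 3/(2*sqrt(78) + 15*I*sqrt(37)) ≈ 0.0061353 - 0.031692*I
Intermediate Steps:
M = 20/3 (M = 3 + (1/3)*11 = 3 + 11/3 = 20/3 ≈ 6.6667)
u(C) = sqrt(20/3 + C) (u(C) = sqrt(C + 20/3) = sqrt(20/3 + C))
J = 5*I*sqrt(37) (J = sqrt(-450 - 475) = sqrt(-925) = 5*I*sqrt(37) ≈ 30.414*I)
1/(J + u(-4*(-4 - 3))) = 1/(5*I*sqrt(37) + sqrt(60 + 9*(-4*(-4 - 3)))/3) = 1/(5*I*sqrt(37) + sqrt(60 + 9*(-4*(-7)))/3) = 1/(5*I*sqrt(37) + sqrt(60 + 9*28)/3) = 1/(5*I*sqrt(37) + sqrt(60 + 252)/3) = 1/(5*I*sqrt(37) + sqrt(312)/3) = 1/(5*I*sqrt(37) + (2*sqrt(78))/3) = 1/(5*I*sqrt(37) + 2*sqrt(78)/3) = 1/(2*sqrt(78)/3 + 5*I*sqrt(37))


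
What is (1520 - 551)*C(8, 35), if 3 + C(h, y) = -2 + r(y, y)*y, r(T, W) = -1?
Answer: -38760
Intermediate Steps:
C(h, y) = -5 - y (C(h, y) = -3 + (-2 - y) = -5 - y)
(1520 - 551)*C(8, 35) = (1520 - 551)*(-5 - 1*35) = 969*(-5 - 35) = 969*(-40) = -38760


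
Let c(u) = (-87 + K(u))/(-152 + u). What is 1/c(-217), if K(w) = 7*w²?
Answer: -369/329536 ≈ -0.0011198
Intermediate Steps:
c(u) = (-87 + 7*u²)/(-152 + u)
1/c(-217) = 1/((-87 + 7*(-217)²)/(-152 - 217)) = 1/((-87 + 7*47089)/(-369)) = 1/(-(-87 + 329623)/369) = 1/(-1/369*329536) = 1/(-329536/369) = -369/329536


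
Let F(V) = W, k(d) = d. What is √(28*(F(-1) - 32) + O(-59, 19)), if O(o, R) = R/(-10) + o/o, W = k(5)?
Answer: 87*I*√10/10 ≈ 27.512*I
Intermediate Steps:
W = 5
F(V) = 5
O(o, R) = 1 - R/10 (O(o, R) = R*(-⅒) + 1 = -R/10 + 1 = 1 - R/10)
√(28*(F(-1) - 32) + O(-59, 19)) = √(28*(5 - 32) + (1 - ⅒*19)) = √(28*(-27) + (1 - 19/10)) = √(-756 - 9/10) = √(-7569/10) = 87*I*√10/10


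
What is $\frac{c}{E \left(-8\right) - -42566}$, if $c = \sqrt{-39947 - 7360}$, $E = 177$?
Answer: $\frac{i \sqrt{47307}}{41150} \approx 0.0052856 i$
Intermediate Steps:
$c = i \sqrt{47307}$ ($c = \sqrt{-47307} = i \sqrt{47307} \approx 217.5 i$)
$\frac{c}{E \left(-8\right) - -42566} = \frac{i \sqrt{47307}}{177 \left(-8\right) - -42566} = \frac{i \sqrt{47307}}{-1416 + 42566} = \frac{i \sqrt{47307}}{41150}$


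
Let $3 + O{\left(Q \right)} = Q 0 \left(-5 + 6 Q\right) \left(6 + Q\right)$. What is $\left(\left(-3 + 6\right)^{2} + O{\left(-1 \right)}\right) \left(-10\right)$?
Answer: $-60$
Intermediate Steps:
$O{\left(Q \right)} = -3$ ($O{\left(Q \right)} = -3 + Q 0 \left(-5 + 6 Q\right) \left(6 + Q\right) = -3 + 0 \left(-5 + 6 Q\right) \left(6 + Q\right) = -3 + 0 = -3$)
$\left(\left(-3 + 6\right)^{2} + O{\left(-1 \right)}\right) \left(-10\right) = \left(\left(-3 + 6\right)^{2} - 3\right) \left(-10\right) = \left(3^{2} - 3\right) \left(-10\right) = \left(9 - 3\right) \left(-10\right) = 6 \left(-10\right) = -60$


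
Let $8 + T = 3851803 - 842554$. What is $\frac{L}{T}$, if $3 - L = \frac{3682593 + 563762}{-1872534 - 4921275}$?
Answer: $\frac{24627782}{20444208588969} \approx 1.2046 \cdot 10^{-6}$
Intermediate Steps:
$T = 3009241$ ($T = -8 + \left(3851803 - 842554\right) = -8 + 3009249 = 3009241$)
$L = \frac{24627782}{6793809}$ ($L = 3 - \frac{3682593 + 563762}{-1872534 - 4921275} = 3 - \frac{4246355}{-6793809} = 3 - 4246355 \left(- \frac{1}{6793809}\right) = 3 - - \frac{4246355}{6793809} = 3 + \frac{4246355}{6793809} = \frac{24627782}{6793809} \approx 3.625$)
$\frac{L}{T} = \frac{24627782}{6793809 \cdot 3009241} = \frac{24627782}{6793809} \cdot \frac{1}{3009241} = \frac{24627782}{20444208588969}$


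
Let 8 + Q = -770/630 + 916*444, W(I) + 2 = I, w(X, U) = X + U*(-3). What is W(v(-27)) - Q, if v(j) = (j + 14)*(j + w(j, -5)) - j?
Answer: -3655465/9 ≈ -4.0616e+5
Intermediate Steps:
w(X, U) = X - 3*U
v(j) = -j + (14 + j)*(15 + 2*j) (v(j) = (j + 14)*(j + (j - 3*(-5))) - j = (14 + j)*(j + (j + 15)) - j = (14 + j)*(j + (15 + j)) - j = (14 + j)*(15 + 2*j) - j = -j + (14 + j)*(15 + 2*j))
W(I) = -2 + I
Q = 3660253/9 (Q = -8 + (-770/630 + 916*444) = -8 + (-770*1/630 + 406704) = -8 + (-11/9 + 406704) = -8 + 3660325/9 = 3660253/9 ≈ 4.0670e+5)
W(v(-27)) - Q = (-2 + (210 + 2*(-27)² + 42*(-27))) - 1*3660253/9 = (-2 + (210 + 2*729 - 1134)) - 3660253/9 = (-2 + (210 + 1458 - 1134)) - 3660253/9 = (-2 + 534) - 3660253/9 = 532 - 3660253/9 = -3655465/9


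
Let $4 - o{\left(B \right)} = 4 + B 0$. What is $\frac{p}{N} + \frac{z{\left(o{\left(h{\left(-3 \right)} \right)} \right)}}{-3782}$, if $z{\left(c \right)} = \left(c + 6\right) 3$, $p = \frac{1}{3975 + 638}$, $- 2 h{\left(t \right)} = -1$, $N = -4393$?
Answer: $- \frac{182386072}{38320942919} \approx -0.0047594$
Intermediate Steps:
$h{\left(t \right)} = \frac{1}{2}$ ($h{\left(t \right)} = \left(- \frac{1}{2}\right) \left(-1\right) = \frac{1}{2}$)
$o{\left(B \right)} = 0$ ($o{\left(B \right)} = 4 - \left(4 + B 0\right) = 4 - \left(4 + 0\right) = 4 - 4 = 0$)
$p = \frac{1}{4613} \approx 0.00021678$
$z{\left(c \right)} = 18 + 3 c$ ($z{\left(c \right)} = \left(6 + c\right) 3 = 18 + 3 c$)
$\frac{p}{N} + \frac{z{\left(o{\left(h{\left(-3 \right)} \right)} \right)}}{-3782} = \frac{1}{4613 \left(-4393\right)} + \frac{18 + 3 \cdot 0}{-3782} = \frac{1}{4613} \left(- \frac{1}{4393}\right) + \left(18 + 0\right) \left(- \frac{1}{3782}\right) = - \frac{1}{20264909} + 18 \left(- \frac{1}{3782}\right) = - \frac{1}{20264909} - \frac{9}{1891} = - \frac{182386072}{38320942919}$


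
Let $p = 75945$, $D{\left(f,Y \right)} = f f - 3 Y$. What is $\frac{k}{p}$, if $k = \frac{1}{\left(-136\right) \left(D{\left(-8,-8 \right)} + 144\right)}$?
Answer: $- \frac{1}{2396216640} \approx -4.1732 \cdot 10^{-10}$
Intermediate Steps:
$D{\left(f,Y \right)} = f^{2} - 3 Y$
$k = - \frac{1}{31552}$ ($k = \frac{1}{\left(-136\right) \left(\left(\left(-8\right)^{2} - -24\right) + 144\right)} = \frac{1}{\left(-136\right) \left(\left(64 + 24\right) + 144\right)} = \frac{1}{\left(-136\right) \left(88 + 144\right)} = \frac{1}{\left(-136\right) 232} = \frac{1}{-31552} = - \frac{1}{31552} \approx -3.1694 \cdot 10^{-5}$)
$\frac{k}{p} = - \frac{1}{31552 \cdot 75945} = \left(- \frac{1}{31552}\right) \frac{1}{75945} = - \frac{1}{2396216640}$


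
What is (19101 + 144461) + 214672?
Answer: 378234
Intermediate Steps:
(19101 + 144461) + 214672 = 163562 + 214672 = 378234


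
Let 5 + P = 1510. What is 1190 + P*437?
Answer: 658875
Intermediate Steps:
P = 1505 (P = -5 + 1510 = 1505)
1190 + P*437 = 1190 + 1505*437 = 1190 + 657685 = 658875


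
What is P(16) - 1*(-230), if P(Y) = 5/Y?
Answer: 3685/16 ≈ 230.31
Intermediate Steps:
P(16) - 1*(-230) = 5/16 - 1*(-230) = 5*(1/16) + 230 = 5/16 + 230 = 3685/16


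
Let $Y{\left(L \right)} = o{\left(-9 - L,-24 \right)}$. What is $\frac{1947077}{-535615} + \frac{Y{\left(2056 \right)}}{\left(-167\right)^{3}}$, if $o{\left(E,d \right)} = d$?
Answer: $- \frac{9068426230891}{2494607044745} \approx -3.6352$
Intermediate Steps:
$Y{\left(L \right)} = -24$
$\frac{1947077}{-535615} + \frac{Y{\left(2056 \right)}}{\left(-167\right)^{3}} = \frac{1947077}{-535615} - \frac{24}{\left(-167\right)^{3}} = 1947077 \left(- \frac{1}{535615}\right) - \frac{24}{-4657463} = - \frac{1947077}{535615} - - \frac{24}{4657463} = - \frac{1947077}{535615} + \frac{24}{4657463} = - \frac{9068426230891}{2494607044745}$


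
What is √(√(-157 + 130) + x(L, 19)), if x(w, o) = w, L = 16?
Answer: √(16 + 3*I*√3) ≈ 4.0511 + 0.64133*I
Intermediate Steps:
√(√(-157 + 130) + x(L, 19)) = √(√(-157 + 130) + 16) = √(√(-27) + 16) = √(3*I*√3 + 16) = √(16 + 3*I*√3)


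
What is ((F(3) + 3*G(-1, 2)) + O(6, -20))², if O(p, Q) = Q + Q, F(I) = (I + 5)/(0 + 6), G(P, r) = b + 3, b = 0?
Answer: 7921/9 ≈ 880.11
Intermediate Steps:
G(P, r) = 3 (G(P, r) = 0 + 3 = 3)
F(I) = ⅚ + I/6 (F(I) = (5 + I)/6 = (5 + I)*(⅙) = ⅚ + I/6)
O(p, Q) = 2*Q
((F(3) + 3*G(-1, 2)) + O(6, -20))² = (((⅚ + (⅙)*3) + 3*3) + 2*(-20))² = (((⅚ + ½) + 9) - 40)² = ((4/3 + 9) - 40)² = (31/3 - 40)² = (-89/3)² = 7921/9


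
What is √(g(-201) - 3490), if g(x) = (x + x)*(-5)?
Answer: 2*I*√370 ≈ 38.471*I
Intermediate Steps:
g(x) = -10*x (g(x) = (2*x)*(-5) = -10*x)
√(g(-201) - 3490) = √(-10*(-201) - 3490) = √(2010 - 3490) = √(-1480) = 2*I*√370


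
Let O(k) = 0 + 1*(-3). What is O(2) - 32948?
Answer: -32951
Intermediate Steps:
O(k) = -3 (O(k) = 0 - 3 = -3)
O(2) - 32948 = -3 - 32948 = -32951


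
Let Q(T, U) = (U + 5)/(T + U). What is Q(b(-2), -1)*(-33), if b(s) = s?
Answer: 44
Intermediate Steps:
Q(T, U) = (5 + U)/(T + U)
Q(b(-2), -1)*(-33) = ((5 - 1)/(-2 - 1))*(-33) = (4/(-3))*(-33) = -1/3*4*(-33) = -4/3*(-33) = 44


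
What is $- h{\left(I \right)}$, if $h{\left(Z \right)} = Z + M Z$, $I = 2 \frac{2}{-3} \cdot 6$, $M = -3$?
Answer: $-16$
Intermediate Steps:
$I = -8$ ($I = 2 \cdot 2 \left(- \frac{1}{3}\right) 6 = 2 \left(- \frac{2}{3}\right) 6 = \left(- \frac{4}{3}\right) 6 = -8$)
$h{\left(Z \right)} = - 2 Z$ ($h{\left(Z \right)} = Z - 3 Z = - 2 Z$)
$- h{\left(I \right)} = - \left(-2\right) \left(-8\right) = \left(-1\right) 16 = -16$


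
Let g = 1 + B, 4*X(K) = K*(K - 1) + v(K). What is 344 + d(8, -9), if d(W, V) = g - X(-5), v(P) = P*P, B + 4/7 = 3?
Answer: 9343/28 ≈ 333.68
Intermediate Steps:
B = 17/7 (B = -4/7 + 3 = 17/7 ≈ 2.4286)
v(P) = P²
X(K) = K²/4 + K*(-1 + K)/4 (X(K) = (K*(K - 1) + K²)/4 = (K*(-1 + K) + K²)/4 = (K² + K*(-1 + K))/4 = K²/4 + K*(-1 + K)/4)
g = 24/7 (g = 1 + 17/7 = 24/7 ≈ 3.4286)
d(W, V) = -289/28 (d(W, V) = 24/7 - (-5)*(-1 + 2*(-5))/4 = 24/7 - (-5)*(-1 - 10)/4 = 24/7 - (-5)*(-11)/4 = 24/7 - 1*55/4 = 24/7 - 55/4 = -289/28)
344 + d(8, -9) = 344 - 289/28 = 9343/28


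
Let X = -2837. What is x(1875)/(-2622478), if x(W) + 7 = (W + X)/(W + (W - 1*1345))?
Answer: 37/13112390 ≈ 2.8218e-6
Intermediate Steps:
x(W) = -7 + (-2837 + W)/(-1345 + 2*W) (x(W) = -7 + (W - 2837)/(W + (W - 1*1345)) = -7 + (-2837 + W)/(W + (W - 1345)) = -7 + (-2837 + W)/(W + (-1345 + W)) = -7 + (-2837 + W)/(-1345 + 2*W))
x(1875)/(-2622478) = (13*(506 - 1*1875)/(-1345 + 2*1875))/(-2622478) = (13*(506 - 1875)/(-1345 + 3750))*(-1/2622478) = (13*(-1369)/2405)*(-1/2622478) = (13*(1/2405)*(-1369))*(-1/2622478) = -37/5*(-1/2622478) = 37/13112390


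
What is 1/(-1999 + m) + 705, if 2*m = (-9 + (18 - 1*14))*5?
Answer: 2836213/4023 ≈ 705.00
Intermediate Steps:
m = -25/2 (m = ((-9 + (18 - 1*14))*5)/2 = ((-9 + (18 - 14))*5)/2 = ((-9 + 4)*5)/2 = (-5*5)/2 = (1/2)*(-25) = -25/2 ≈ -12.500)
1/(-1999 + m) + 705 = 1/(-1999 - 25/2) + 705 = 1/(-4023/2) + 705 = -2/4023 + 705 = 2836213/4023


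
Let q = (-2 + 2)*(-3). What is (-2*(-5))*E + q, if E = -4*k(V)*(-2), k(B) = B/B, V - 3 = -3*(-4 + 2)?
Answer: 80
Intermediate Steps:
V = 9 (V = 3 - 3*(-4 + 2) = 3 - 3*(-2) = 3 + 6 = 9)
k(B) = 1
E = 8 (E = -4*1*(-2) = -4*(-2) = 8)
q = 0 (q = 0*(-3) = 0)
(-2*(-5))*E + q = -2*(-5)*8 + 0 = 10*8 + 0 = 80 + 0 = 80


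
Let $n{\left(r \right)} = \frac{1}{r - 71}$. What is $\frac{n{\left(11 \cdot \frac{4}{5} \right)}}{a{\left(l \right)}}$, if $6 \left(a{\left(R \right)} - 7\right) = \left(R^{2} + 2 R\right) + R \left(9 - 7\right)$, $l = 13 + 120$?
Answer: $- \frac{30}{5679793} \approx -5.2819 \cdot 10^{-6}$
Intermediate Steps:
$n{\left(r \right)} = \frac{1}{-71 + r}$
$l = 133$
$a{\left(R \right)} = 7 + \frac{R^{2}}{6} + \frac{2 R}{3}$ ($a{\left(R \right)} = 7 + \frac{\left(R^{2} + 2 R\right) + R \left(9 - 7\right)}{6} = 7 + \frac{\left(R^{2} + 2 R\right) + R 2}{6} = 7 + \frac{\left(R^{2} + 2 R\right) + 2 R}{6} = 7 + \frac{R^{2} + 4 R}{6} = 7 + \left(\frac{R^{2}}{6} + \frac{2 R}{3}\right) = 7 + \frac{R^{2}}{6} + \frac{2 R}{3}$)
$\frac{n{\left(11 \cdot \frac{4}{5} \right)}}{a{\left(l \right)}} = \frac{1}{\left(-71 + 11 \cdot \frac{4}{5}\right) \left(7 + \frac{133^{2}}{6} + \frac{2}{3} \cdot 133\right)} = \frac{1}{\left(-71 + 11 \cdot 4 \cdot \frac{1}{5}\right) \left(7 + \frac{1}{6} \cdot 17689 + \frac{266}{3}\right)} = \frac{1}{\left(-71 + 11 \cdot \frac{4}{5}\right) \left(7 + \frac{17689}{6} + \frac{266}{3}\right)} = \frac{1}{\left(-71 + \frac{44}{5}\right) \frac{18263}{6}} = \frac{1}{- \frac{311}{5}} \cdot \frac{6}{18263} = \left(- \frac{5}{311}\right) \frac{6}{18263} = - \frac{30}{5679793}$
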